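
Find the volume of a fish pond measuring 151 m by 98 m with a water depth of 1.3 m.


Base area = L * W = 151 * 98 = 14798 m^2
Volume = area * depth = 14798 * 1.3 = 19237.4 m^3

19237.4 m^3


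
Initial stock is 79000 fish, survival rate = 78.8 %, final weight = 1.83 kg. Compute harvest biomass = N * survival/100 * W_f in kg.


Survivors = 79000 * 78.8/100 = 62252 fish
Harvest biomass = survivors * W_f = 62252 * 1.83 = 113921.16 kg

113921.16 kg


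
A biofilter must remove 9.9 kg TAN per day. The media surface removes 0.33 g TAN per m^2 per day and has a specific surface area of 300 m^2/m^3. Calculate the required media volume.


A = 9.9*1000 / 0.33 = 30000 m^2
V = 30000 / 300 = 100

100 m^3


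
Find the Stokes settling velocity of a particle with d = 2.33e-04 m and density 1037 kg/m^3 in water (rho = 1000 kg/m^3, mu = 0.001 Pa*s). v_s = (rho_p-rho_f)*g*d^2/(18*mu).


Density difference: rho_p - rho_f = 1037 - 1000 = 37 kg/m^3
d^2 = (2.33e-04)^2 = 5.4289e-08 m^2
Numerator = (rho_p - rho_f) * g * d^2 = 37 * 9.81 * 5.4289e-08 = 1.9705278e-05
Denominator = 18 * mu = 18 * 0.001 = 0.018
v_s = 1.9705278e-05 / 0.018 = 0.00109474 m/s
Check: Re = rho_f * v_s * d / mu = 1000 * 0.00109474 * 2.33e-04 / 0.001 = 0.255 < 1, so Stokes' law applies.

0.00109474 m/s


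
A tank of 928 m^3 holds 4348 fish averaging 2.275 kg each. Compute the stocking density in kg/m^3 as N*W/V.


Total biomass = 4348 fish * 2.275 kg = 9891.7 kg
Density = total biomass / volume = 9891.7 / 928 = 10.6592 kg/m^3

10.6592 kg/m^3


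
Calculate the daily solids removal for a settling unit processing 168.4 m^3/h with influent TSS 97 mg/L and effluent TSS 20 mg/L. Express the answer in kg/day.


Concentration drop: TSS_in - TSS_out = 97 - 20 = 77 mg/L
Hourly solids removed = Q * dTSS = 168.4 m^3/h * 77 mg/L = 12966.8 g/h  (m^3/h * mg/L = g/h)
Daily solids removed = 12966.8 * 24 = 311203.2 g/day
Convert g to kg: 311203.2 / 1000 = 311.2032 kg/day

311.2032 kg/day


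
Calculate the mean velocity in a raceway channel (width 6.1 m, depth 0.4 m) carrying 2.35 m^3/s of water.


Cross-sectional area = W * d = 6.1 * 0.4 = 2.44 m^2
Velocity = Q / A = 2.35 / 2.44 = 0.963115 m/s

0.963115 m/s


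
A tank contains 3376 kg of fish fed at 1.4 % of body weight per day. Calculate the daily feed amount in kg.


Feeding rate fraction = 1.4% / 100 = 0.014
Daily feed = 3376 kg * 0.014 = 47.264 kg/day

47.264 kg/day


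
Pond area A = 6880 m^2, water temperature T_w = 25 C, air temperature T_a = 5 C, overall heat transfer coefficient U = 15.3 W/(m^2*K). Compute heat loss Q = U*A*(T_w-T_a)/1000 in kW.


Temperature difference dT = 25 - 5 = 20 K
Heat loss (W) = U * A * dT = 15.3 * 6880 * 20 = 2105280 W
Convert to kW: 2105280 / 1000 = 2105.28 kW

2105.28 kW


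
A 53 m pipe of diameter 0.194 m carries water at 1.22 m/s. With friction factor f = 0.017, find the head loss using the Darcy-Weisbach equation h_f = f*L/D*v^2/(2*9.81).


v^2 = 1.22^2 = 1.4884 m^2/s^2
L/D = 53/0.194 = 273.19588
h_f = f*(L/D)*v^2/(2g) = 0.017 * 273.19588 * 1.4884 / 19.62 = 0.352325 m

0.352325 m


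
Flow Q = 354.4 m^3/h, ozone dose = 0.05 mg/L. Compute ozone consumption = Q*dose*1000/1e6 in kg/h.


O3 demand (mg/h) = Q * dose * 1000 = 354.4 * 0.05 * 1000 = 17720 mg/h
Convert mg to kg: 17720 / 1e6 = 0.01772 kg/h

0.01772 kg/h


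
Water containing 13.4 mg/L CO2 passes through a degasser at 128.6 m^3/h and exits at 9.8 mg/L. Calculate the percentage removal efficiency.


CO2_out / CO2_in = 9.8 / 13.4 = 0.73134328
Fraction remaining = 0.73134328
efficiency = (1 - 0.73134328) * 100 = 26.8657 %

26.8657 %


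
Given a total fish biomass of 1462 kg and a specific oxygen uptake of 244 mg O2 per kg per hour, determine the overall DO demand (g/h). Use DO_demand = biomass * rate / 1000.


Total O2 consumption (mg/h) = 1462 kg * 244 mg/(kg*h) = 356728 mg/h
Convert to g/h: 356728 / 1000 = 356.728 g/h

356.728 g/h


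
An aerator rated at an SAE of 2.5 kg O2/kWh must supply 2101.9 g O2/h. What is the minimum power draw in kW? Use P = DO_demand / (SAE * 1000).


SAE in g O2/kWh = 2.5 * 1000 = 2500 g/kWh
P = DO_demand / SAE_g = 2101.9 / 2500 = 0.84076 kW

0.84076 kW


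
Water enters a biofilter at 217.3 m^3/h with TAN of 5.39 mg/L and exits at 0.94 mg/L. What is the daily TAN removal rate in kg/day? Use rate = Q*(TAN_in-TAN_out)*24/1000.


Concentration drop: TAN_in - TAN_out = 5.39 - 0.94 = 4.45 mg/L
Hourly TAN removed = Q * dTAN = 217.3 m^3/h * 4.45 mg/L = 966.985 g/h  (m^3/h * mg/L = g/h)
Daily TAN removed = 966.985 * 24 = 23207.64 g/day
Convert to kg/day: 23207.64 / 1000 = 23.20764 kg/day

23.20764 kg/day


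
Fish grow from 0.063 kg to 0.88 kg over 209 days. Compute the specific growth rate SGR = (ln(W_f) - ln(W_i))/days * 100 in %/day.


ln(W_f) = ln(0.88) = -0.12783337
ln(W_i) = ln(0.063) = -2.7646206
ln(W_f) - ln(W_i) = -0.12783337 - -2.7646206 = 2.6367872
SGR = 2.6367872 / 209 * 100 = 1.26162 %/day

1.26162 %/day


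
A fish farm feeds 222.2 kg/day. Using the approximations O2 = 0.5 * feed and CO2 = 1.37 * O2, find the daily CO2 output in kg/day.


O2 = 222.2 * 0.5 = 111.1
CO2 = 111.1 * 1.37 = 152.207

152.207 kg/day


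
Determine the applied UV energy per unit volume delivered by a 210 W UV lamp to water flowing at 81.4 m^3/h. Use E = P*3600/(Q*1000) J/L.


Energy delivered per hour = 210 W * 3600 s = 756000 J/h
Volume treated per hour = 81.4 m^3/h * 1000 = 81400 L/h
dose = 756000 / 81400 = 9.28747 J/L

9.28747 J/L


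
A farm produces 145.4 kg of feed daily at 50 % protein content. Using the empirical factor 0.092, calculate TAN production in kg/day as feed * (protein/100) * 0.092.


Protein in feed = 145.4 * 50/100 = 72.7 kg/day
TAN = protein * 0.092 = 72.7 * 0.092 = 6.6884 kg/day

6.6884 kg/day


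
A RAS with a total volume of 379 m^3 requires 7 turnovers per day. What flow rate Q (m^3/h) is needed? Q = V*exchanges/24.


Daily recirculation volume = 379 m^3 * 7 = 2653 m^3/day
Flow rate Q = daily volume / 24 h = 2653 / 24 = 110.542 m^3/h

110.542 m^3/h


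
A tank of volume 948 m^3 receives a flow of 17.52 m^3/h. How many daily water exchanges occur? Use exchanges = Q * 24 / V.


Daily flow volume = 17.52 m^3/h * 24 h = 420.48 m^3/day
Exchanges = daily flow / tank volume = 420.48 / 948 = 0.443544 exchanges/day

0.443544 exchanges/day


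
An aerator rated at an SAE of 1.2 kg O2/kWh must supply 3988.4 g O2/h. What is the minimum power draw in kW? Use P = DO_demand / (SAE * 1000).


SAE in g O2/kWh = 1.2 * 1000 = 1200 g/kWh
P = DO_demand / SAE_g = 3988.4 / 1200 = 3.32367 kW

3.32367 kW


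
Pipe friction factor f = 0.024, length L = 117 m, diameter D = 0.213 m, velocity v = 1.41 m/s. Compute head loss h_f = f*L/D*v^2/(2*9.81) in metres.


v^2 = 1.41^2 = 1.9881 m^2/s^2
L/D = 117/0.213 = 549.29577
h_f = f*(L/D)*v^2/(2g) = 0.024 * 549.29577 * 1.9881 / 19.62 = 1.33585 m

1.33585 m


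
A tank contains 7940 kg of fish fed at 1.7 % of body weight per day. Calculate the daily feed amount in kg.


Feeding rate fraction = 1.7% / 100 = 0.017
Daily feed = 7940 kg * 0.017 = 134.98 kg/day

134.98 kg/day


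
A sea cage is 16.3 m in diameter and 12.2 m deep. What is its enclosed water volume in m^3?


r = d/2 = 16.3/2 = 8.15 m
Base area = pi*r^2 = pi*8.15^2 = 208.67244 m^2
Volume = 208.67244 * 12.2 = 2545.8 m^3

2545.8 m^3


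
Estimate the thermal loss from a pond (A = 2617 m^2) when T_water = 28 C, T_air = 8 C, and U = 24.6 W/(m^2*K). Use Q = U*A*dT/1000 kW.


Temperature difference dT = 28 - 8 = 20 K
Heat loss (W) = U * A * dT = 24.6 * 2617 * 20 = 1287564 W
Convert to kW: 1287564 / 1000 = 1287.564 kW

1287.564 kW


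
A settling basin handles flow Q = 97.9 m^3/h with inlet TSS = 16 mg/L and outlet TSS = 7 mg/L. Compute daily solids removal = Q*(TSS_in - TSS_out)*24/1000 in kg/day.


Concentration drop: TSS_in - TSS_out = 16 - 7 = 9 mg/L
Hourly solids removed = Q * dTSS = 97.9 m^3/h * 9 mg/L = 881.1 g/h  (m^3/h * mg/L = g/h)
Daily solids removed = 881.1 * 24 = 21146.4 g/day
Convert g to kg: 21146.4 / 1000 = 21.1464 kg/day

21.1464 kg/day


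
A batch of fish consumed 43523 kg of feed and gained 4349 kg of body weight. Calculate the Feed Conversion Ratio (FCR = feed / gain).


FCR = feed consumed / weight gained
FCR = 43523 kg / 4349 kg = 10.0076

10.0076


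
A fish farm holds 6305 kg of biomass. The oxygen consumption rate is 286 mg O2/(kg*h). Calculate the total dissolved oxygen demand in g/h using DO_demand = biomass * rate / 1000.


Total O2 consumption (mg/h) = 6305 kg * 286 mg/(kg*h) = 1803230 mg/h
Convert to g/h: 1803230 / 1000 = 1803.23 g/h

1803.23 g/h


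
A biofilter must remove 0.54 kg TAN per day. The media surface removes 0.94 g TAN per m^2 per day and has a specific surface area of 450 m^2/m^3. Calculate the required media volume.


A = 0.54*1000 / 0.94 = 574.46809 m^2
V = 574.46809 / 450 = 1.2766

1.2766 m^3


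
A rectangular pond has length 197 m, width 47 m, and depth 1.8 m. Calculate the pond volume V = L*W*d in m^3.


Base area = L * W = 197 * 47 = 9259 m^2
Volume = area * depth = 9259 * 1.8 = 16666.2 m^3

16666.2 m^3


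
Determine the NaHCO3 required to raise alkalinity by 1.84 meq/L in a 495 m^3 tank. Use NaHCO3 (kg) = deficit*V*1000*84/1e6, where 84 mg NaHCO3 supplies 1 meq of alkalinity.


Tank volume in L = 495 m^3 * 1000 = 495000 L
Total meq required = 1.84 meq/L * 495000 L = 910800 meq
NaHCO3 mass = 910800 meq * 84 mg/meq / 1e6 = 76.5072 kg

76.5072 kg


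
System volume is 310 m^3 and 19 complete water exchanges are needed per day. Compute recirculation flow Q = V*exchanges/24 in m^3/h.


Daily recirculation volume = 310 m^3 * 19 = 5890 m^3/day
Flow rate Q = daily volume / 24 h = 5890 / 24 = 245.417 m^3/h

245.417 m^3/h


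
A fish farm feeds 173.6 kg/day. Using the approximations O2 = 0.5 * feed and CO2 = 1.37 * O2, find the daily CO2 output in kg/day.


O2 = 173.6 * 0.5 = 86.8
CO2 = 86.8 * 1.37 = 118.916

118.916 kg/day


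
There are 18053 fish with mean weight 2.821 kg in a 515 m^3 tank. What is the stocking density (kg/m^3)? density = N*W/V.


Total biomass = 18053 fish * 2.821 kg = 50927.513 kg
Density = total biomass / volume = 50927.513 / 515 = 98.8884 kg/m^3

98.8884 kg/m^3


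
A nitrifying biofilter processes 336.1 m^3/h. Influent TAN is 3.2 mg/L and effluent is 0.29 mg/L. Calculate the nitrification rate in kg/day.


Concentration drop: TAN_in - TAN_out = 3.2 - 0.29 = 2.91 mg/L
Hourly TAN removed = Q * dTAN = 336.1 m^3/h * 2.91 mg/L = 978.051 g/h  (m^3/h * mg/L = g/h)
Daily TAN removed = 978.051 * 24 = 23473.224 g/day
Convert to kg/day: 23473.224 / 1000 = 23.473224 kg/day

23.473224 kg/day


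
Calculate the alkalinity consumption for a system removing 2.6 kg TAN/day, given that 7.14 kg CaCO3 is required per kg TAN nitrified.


Alkalinity factor: 7.14 kg CaCO3 consumed per kg TAN nitrified
alk = 2.6 kg TAN * 7.14 = 18.564 kg CaCO3/day

18.564 kg CaCO3/day


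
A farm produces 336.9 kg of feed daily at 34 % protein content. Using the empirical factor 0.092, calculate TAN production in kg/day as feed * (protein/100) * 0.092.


Protein in feed = 336.9 * 34/100 = 114.546 kg/day
TAN = protein * 0.092 = 114.546 * 0.092 = 10.538232 kg/day

10.538232 kg/day


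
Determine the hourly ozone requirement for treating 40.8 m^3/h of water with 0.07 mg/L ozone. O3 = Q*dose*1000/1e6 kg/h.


O3 demand (mg/h) = Q * dose * 1000 = 40.8 * 0.07 * 1000 = 2856 mg/h
Convert mg to kg: 2856 / 1e6 = 0.002856 kg/h

0.002856 kg/h


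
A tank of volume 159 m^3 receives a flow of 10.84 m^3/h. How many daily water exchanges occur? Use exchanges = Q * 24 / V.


Daily flow volume = 10.84 m^3/h * 24 h = 260.16 m^3/day
Exchanges = daily flow / tank volume = 260.16 / 159 = 1.63623 exchanges/day

1.63623 exchanges/day


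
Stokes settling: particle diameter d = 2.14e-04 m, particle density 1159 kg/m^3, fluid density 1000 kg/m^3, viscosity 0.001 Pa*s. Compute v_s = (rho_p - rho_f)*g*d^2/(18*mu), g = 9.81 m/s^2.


Density difference: rho_p - rho_f = 1159 - 1000 = 159 kg/m^3
d^2 = (2.14e-04)^2 = 4.5796e-08 m^2
Numerator = (rho_p - rho_f) * g * d^2 = 159 * 9.81 * 4.5796e-08 = 7.1432143e-05
Denominator = 18 * mu = 18 * 0.001 = 0.018
v_s = 7.1432143e-05 / 0.018 = 0.00396845 m/s
Check: Re = rho_f * v_s * d / mu = 1000 * 0.00396845 * 2.14e-04 / 0.001 = 0.849 < 1, so Stokes' law applies.

0.00396845 m/s


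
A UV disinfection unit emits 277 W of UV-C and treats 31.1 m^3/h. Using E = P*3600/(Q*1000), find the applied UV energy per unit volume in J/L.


Energy delivered per hour = 277 W * 3600 s = 997200 J/h
Volume treated per hour = 31.1 m^3/h * 1000 = 31100 L/h
dose = 997200 / 31100 = 32.0643 J/L

32.0643 J/L


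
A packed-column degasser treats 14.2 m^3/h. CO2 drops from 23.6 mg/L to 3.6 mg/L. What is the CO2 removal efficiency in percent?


CO2_out / CO2_in = 3.6 / 23.6 = 0.15254237
Fraction remaining = 0.15254237
efficiency = (1 - 0.15254237) * 100 = 84.7458 %

84.7458 %


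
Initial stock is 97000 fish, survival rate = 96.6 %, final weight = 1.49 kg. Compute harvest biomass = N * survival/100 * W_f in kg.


Survivors = 97000 * 96.6/100 = 93702 fish
Harvest biomass = survivors * W_f = 93702 * 1.49 = 139615.98 kg

139615.98 kg


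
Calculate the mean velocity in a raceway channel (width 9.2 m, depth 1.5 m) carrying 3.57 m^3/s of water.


Cross-sectional area = W * d = 9.2 * 1.5 = 13.8 m^2
Velocity = Q / A = 3.57 / 13.8 = 0.258696 m/s

0.258696 m/s


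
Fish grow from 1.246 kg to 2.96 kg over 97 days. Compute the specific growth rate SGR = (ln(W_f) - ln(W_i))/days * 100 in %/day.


ln(W_f) = ln(2.96) = 1.0851893
ln(W_i) = ln(1.246) = 0.21993842
ln(W_f) - ln(W_i) = 1.0851893 - 0.21993842 = 0.86525088
SGR = 0.86525088 / 97 * 100 = 0.892011 %/day

0.892011 %/day


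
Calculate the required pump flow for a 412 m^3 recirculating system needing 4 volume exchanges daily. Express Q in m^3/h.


Daily recirculation volume = 412 m^3 * 4 = 1648 m^3/day
Flow rate Q = daily volume / 24 h = 1648 / 24 = 68.6667 m^3/h

68.6667 m^3/h


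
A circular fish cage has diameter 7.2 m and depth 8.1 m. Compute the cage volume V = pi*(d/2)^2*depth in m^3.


r = d/2 = 7.2/2 = 3.6 m
Base area = pi*r^2 = pi*3.6^2 = 40.715041 m^2
Volume = 40.715041 * 8.1 = 329.792 m^3

329.792 m^3


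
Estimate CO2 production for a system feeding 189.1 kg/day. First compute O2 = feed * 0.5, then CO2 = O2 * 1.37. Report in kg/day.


O2 = 189.1 * 0.5 = 94.55
CO2 = 94.55 * 1.37 = 129.5335

129.5335 kg/day


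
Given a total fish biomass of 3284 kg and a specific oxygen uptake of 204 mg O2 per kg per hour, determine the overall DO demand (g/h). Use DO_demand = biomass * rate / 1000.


Total O2 consumption (mg/h) = 3284 kg * 204 mg/(kg*h) = 669936 mg/h
Convert to g/h: 669936 / 1000 = 669.936 g/h

669.936 g/h


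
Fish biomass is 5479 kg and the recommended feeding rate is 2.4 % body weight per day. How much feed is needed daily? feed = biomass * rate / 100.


Feeding rate fraction = 2.4% / 100 = 0.024
Daily feed = 5479 kg * 0.024 = 131.496 kg/day

131.496 kg/day


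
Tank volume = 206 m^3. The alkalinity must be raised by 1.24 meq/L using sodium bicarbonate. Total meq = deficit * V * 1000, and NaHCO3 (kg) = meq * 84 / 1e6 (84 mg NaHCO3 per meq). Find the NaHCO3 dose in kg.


Tank volume in L = 206 m^3 * 1000 = 206000 L
Total meq required = 1.24 meq/L * 206000 L = 255440 meq
NaHCO3 mass = 255440 meq * 84 mg/meq / 1e6 = 21.457 kg

21.457 kg


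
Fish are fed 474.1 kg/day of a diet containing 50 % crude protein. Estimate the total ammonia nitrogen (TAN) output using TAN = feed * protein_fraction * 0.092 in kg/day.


Protein in feed = 474.1 * 50/100 = 237.05 kg/day
TAN = protein * 0.092 = 237.05 * 0.092 = 21.8086 kg/day

21.8086 kg/day


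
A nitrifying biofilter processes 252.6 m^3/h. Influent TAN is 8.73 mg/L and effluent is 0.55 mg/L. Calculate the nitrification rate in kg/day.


Concentration drop: TAN_in - TAN_out = 8.73 - 0.55 = 8.18 mg/L
Hourly TAN removed = Q * dTAN = 252.6 m^3/h * 8.18 mg/L = 2066.268 g/h  (m^3/h * mg/L = g/h)
Daily TAN removed = 2066.268 * 24 = 49590.432 g/day
Convert to kg/day: 49590.432 / 1000 = 49.590432 kg/day

49.590432 kg/day


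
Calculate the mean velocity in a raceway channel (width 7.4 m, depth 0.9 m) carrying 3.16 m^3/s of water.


Cross-sectional area = W * d = 7.4 * 0.9 = 6.66 m^2
Velocity = Q / A = 3.16 / 6.66 = 0.474474 m/s

0.474474 m/s


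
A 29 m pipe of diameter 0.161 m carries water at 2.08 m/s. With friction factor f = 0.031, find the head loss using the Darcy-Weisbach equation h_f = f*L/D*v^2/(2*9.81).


v^2 = 2.08^2 = 4.3264 m^2/s^2
L/D = 29/0.161 = 180.12422
h_f = f*(L/D)*v^2/(2g) = 0.031 * 180.12422 * 4.3264 / 19.62 = 1.23129 m

1.23129 m


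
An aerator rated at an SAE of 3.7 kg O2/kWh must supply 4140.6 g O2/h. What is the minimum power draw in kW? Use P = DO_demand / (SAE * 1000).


SAE in g O2/kWh = 3.7 * 1000 = 3700 g/kWh
P = DO_demand / SAE_g = 4140.6 / 3700 = 1.11908 kW

1.11908 kW


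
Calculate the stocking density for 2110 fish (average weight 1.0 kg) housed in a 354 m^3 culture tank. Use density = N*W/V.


Total biomass = 2110 fish * 1.0 kg = 2110 kg
Density = total biomass / volume = 2110 / 354 = 5.96045 kg/m^3

5.96045 kg/m^3


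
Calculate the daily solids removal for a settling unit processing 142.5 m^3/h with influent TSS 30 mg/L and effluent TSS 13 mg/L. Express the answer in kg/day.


Concentration drop: TSS_in - TSS_out = 30 - 13 = 17 mg/L
Hourly solids removed = Q * dTSS = 142.5 m^3/h * 17 mg/L = 2422.5 g/h  (m^3/h * mg/L = g/h)
Daily solids removed = 2422.5 * 24 = 58140 g/day
Convert g to kg: 58140 / 1000 = 58.14 kg/day

58.14 kg/day


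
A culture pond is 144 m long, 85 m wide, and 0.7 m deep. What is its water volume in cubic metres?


Base area = L * W = 144 * 85 = 12240 m^2
Volume = area * depth = 12240 * 0.7 = 8568 m^3

8568 m^3


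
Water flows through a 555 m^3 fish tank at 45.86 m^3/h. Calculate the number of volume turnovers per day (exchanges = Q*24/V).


Daily flow volume = 45.86 m^3/h * 24 h = 1100.64 m^3/day
Exchanges = daily flow / tank volume = 1100.64 / 555 = 1.98314 exchanges/day

1.98314 exchanges/day


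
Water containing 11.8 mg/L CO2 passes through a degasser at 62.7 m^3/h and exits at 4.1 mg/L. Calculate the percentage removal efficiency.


CO2_out / CO2_in = 4.1 / 11.8 = 0.34745763
Fraction remaining = 0.34745763
efficiency = (1 - 0.34745763) * 100 = 65.2542 %

65.2542 %


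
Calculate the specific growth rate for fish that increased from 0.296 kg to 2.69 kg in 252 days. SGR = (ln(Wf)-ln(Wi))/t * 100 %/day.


ln(W_f) = ln(2.69) = 0.98954119
ln(W_i) = ln(0.296) = -1.2173958
ln(W_f) - ln(W_i) = 0.98954119 - -1.2173958 = 2.206937
SGR = 2.206937 / 252 * 100 = 0.875769 %/day

0.875769 %/day


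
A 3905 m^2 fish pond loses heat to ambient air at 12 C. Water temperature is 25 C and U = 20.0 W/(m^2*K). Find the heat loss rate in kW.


Temperature difference dT = 25 - 12 = 13 K
Heat loss (W) = U * A * dT = 20.0 * 3905 * 13 = 1015300 W
Convert to kW: 1015300 / 1000 = 1015.3 kW

1015.3 kW


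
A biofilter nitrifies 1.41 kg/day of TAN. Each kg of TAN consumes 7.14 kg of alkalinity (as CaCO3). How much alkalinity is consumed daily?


Alkalinity factor: 7.14 kg CaCO3 consumed per kg TAN nitrified
alk = 1.41 kg TAN * 7.14 = 10.0674 kg CaCO3/day

10.0674 kg CaCO3/day


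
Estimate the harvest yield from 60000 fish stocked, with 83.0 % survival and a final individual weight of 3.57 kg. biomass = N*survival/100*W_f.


Survivors = 60000 * 83.0/100 = 49800 fish
Harvest biomass = survivors * W_f = 49800 * 3.57 = 177786 kg

177786 kg


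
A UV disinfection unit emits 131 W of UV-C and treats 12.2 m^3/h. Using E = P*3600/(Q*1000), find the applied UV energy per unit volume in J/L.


Energy delivered per hour = 131 W * 3600 s = 471600 J/h
Volume treated per hour = 12.2 m^3/h * 1000 = 12200 L/h
dose = 471600 / 12200 = 38.6557 J/L

38.6557 J/L


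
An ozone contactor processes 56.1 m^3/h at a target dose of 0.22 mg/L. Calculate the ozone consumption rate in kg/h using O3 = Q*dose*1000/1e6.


O3 demand (mg/h) = Q * dose * 1000 = 56.1 * 0.22 * 1000 = 12342 mg/h
Convert mg to kg: 12342 / 1e6 = 0.012342 kg/h

0.012342 kg/h


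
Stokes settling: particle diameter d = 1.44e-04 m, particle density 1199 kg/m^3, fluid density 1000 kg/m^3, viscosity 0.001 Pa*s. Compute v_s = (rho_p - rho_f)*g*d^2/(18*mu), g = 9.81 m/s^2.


Density difference: rho_p - rho_f = 1199 - 1000 = 199 kg/m^3
d^2 = (1.44e-04)^2 = 2.0736e-08 m^2
Numerator = (rho_p - rho_f) * g * d^2 = 199 * 9.81 * 2.0736e-08 = 4.0480612e-05
Denominator = 18 * mu = 18 * 0.001 = 0.018
v_s = 4.0480612e-05 / 0.018 = 0.00224892 m/s
Check: Re = rho_f * v_s * d / mu = 1000 * 0.00224892 * 1.44e-04 / 0.001 = 0.324 < 1, so Stokes' law applies.

0.00224892 m/s


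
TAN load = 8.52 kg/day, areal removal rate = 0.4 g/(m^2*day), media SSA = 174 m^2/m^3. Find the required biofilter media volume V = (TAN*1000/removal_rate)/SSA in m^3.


A = 8.52*1000 / 0.4 = 21300 m^2
V = 21300 / 174 = 122.414

122.414 m^3


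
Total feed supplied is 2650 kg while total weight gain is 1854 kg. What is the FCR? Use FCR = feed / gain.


FCR = feed consumed / weight gained
FCR = 2650 kg / 1854 kg = 1.42934

1.42934


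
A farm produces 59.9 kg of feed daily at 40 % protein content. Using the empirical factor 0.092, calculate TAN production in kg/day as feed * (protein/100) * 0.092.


Protein in feed = 59.9 * 40/100 = 23.96 kg/day
TAN = protein * 0.092 = 23.96 * 0.092 = 2.20432 kg/day

2.20432 kg/day


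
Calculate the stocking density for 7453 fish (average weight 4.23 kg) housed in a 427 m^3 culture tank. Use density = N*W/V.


Total biomass = 7453 fish * 4.23 kg = 31526.19 kg
Density = total biomass / volume = 31526.19 / 427 = 73.8318 kg/m^3

73.8318 kg/m^3


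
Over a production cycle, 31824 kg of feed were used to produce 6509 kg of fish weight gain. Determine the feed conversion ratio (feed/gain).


FCR = feed consumed / weight gained
FCR = 31824 kg / 6509 kg = 4.88923

4.88923


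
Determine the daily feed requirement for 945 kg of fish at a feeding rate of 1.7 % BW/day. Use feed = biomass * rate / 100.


Feeding rate fraction = 1.7% / 100 = 0.017
Daily feed = 945 kg * 0.017 = 16.065 kg/day

16.065 kg/day


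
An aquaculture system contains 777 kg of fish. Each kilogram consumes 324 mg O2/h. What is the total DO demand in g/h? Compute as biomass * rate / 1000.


Total O2 consumption (mg/h) = 777 kg * 324 mg/(kg*h) = 251748 mg/h
Convert to g/h: 251748 / 1000 = 251.748 g/h

251.748 g/h


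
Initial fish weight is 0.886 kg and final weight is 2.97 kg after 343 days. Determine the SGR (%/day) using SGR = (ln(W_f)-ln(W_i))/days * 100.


ln(W_f) = ln(2.97) = 1.088562
ln(W_i) = ln(0.886) = -0.12103833
ln(W_f) - ln(W_i) = 1.088562 - -0.12103833 = 1.2096003
SGR = 1.2096003 / 343 * 100 = 0.352653 %/day

0.352653 %/day


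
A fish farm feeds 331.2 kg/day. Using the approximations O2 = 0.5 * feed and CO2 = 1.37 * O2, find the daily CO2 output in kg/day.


O2 = 331.2 * 0.5 = 165.6
CO2 = 165.6 * 1.37 = 226.872

226.872 kg/day


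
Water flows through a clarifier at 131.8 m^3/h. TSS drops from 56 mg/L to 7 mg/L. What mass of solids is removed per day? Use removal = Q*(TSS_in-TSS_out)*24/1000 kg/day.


Concentration drop: TSS_in - TSS_out = 56 - 7 = 49 mg/L
Hourly solids removed = Q * dTSS = 131.8 m^3/h * 49 mg/L = 6458.2 g/h  (m^3/h * mg/L = g/h)
Daily solids removed = 6458.2 * 24 = 154996.8 g/day
Convert g to kg: 154996.8 / 1000 = 154.9968 kg/day

154.9968 kg/day


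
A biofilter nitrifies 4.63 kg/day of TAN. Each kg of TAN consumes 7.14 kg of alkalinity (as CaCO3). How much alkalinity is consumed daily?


Alkalinity factor: 7.14 kg CaCO3 consumed per kg TAN nitrified
alk = 4.63 kg TAN * 7.14 = 33.0582 kg CaCO3/day

33.0582 kg CaCO3/day


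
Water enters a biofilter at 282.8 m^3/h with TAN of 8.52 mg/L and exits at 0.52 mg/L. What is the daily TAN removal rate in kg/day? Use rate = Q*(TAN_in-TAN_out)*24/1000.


Concentration drop: TAN_in - TAN_out = 8.52 - 0.52 = 8 mg/L
Hourly TAN removed = Q * dTAN = 282.8 m^3/h * 8 mg/L = 2262.4 g/h  (m^3/h * mg/L = g/h)
Daily TAN removed = 2262.4 * 24 = 54297.6 g/day
Convert to kg/day: 54297.6 / 1000 = 54.2976 kg/day

54.2976 kg/day


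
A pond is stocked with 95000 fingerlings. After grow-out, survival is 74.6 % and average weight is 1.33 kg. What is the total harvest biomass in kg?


Survivors = 95000 * 74.6/100 = 70870 fish
Harvest biomass = survivors * W_f = 70870 * 1.33 = 94257.1 kg

94257.1 kg


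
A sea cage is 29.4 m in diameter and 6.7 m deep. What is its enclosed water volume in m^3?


r = d/2 = 29.4/2 = 14.7 m
Base area = pi*r^2 = pi*14.7^2 = 678.86676 m^2
Volume = 678.86676 * 6.7 = 4548.41 m^3

4548.41 m^3


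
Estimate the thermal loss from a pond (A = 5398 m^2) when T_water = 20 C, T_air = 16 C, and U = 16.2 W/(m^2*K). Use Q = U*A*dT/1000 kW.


Temperature difference dT = 20 - 16 = 4 K
Heat loss (W) = U * A * dT = 16.2 * 5398 * 4 = 349790.4 W
Convert to kW: 349790.4 / 1000 = 349.7904 kW

349.7904 kW


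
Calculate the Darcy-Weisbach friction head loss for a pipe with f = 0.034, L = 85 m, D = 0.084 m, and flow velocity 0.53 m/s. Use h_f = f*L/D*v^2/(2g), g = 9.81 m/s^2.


v^2 = 0.53^2 = 0.2809 m^2/s^2
L/D = 85/0.084 = 1011.9048
h_f = f*(L/D)*v^2/(2g) = 0.034 * 1011.9048 * 0.2809 / 19.62 = 0.492574 m

0.492574 m


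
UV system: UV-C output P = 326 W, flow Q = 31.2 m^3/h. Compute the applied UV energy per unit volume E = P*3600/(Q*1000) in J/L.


Energy delivered per hour = 326 W * 3600 s = 1173600 J/h
Volume treated per hour = 31.2 m^3/h * 1000 = 31200 L/h
dose = 1173600 / 31200 = 37.6154 J/L

37.6154 J/L


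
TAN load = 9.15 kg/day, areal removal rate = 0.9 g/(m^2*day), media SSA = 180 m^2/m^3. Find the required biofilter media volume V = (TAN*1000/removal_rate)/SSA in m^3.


A = 9.15*1000 / 0.9 = 10166.667 m^2
V = 10166.667 / 180 = 56.4815

56.4815 m^3


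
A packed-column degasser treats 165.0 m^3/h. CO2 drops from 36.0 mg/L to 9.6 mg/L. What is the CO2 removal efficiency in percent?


CO2_out / CO2_in = 9.6 / 36.0 = 0.26666667
Fraction remaining = 0.26666667
efficiency = (1 - 0.26666667) * 100 = 73.3333 %

73.3333 %


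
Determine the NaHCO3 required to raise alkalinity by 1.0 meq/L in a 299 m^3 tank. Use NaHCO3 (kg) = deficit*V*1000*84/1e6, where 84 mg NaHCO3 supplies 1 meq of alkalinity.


Tank volume in L = 299 m^3 * 1000 = 299000 L
Total meq required = 1.0 meq/L * 299000 L = 299000 meq
NaHCO3 mass = 299000 meq * 84 mg/meq / 1e6 = 25.116 kg

25.116 kg


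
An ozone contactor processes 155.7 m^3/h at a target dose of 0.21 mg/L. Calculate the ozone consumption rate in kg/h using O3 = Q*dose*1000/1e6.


O3 demand (mg/h) = Q * dose * 1000 = 155.7 * 0.21 * 1000 = 32697 mg/h
Convert mg to kg: 32697 / 1e6 = 0.032697 kg/h

0.032697 kg/h


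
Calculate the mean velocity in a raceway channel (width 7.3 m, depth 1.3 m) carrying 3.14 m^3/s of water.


Cross-sectional area = W * d = 7.3 * 1.3 = 9.49 m^2
Velocity = Q / A = 3.14 / 9.49 = 0.330875 m/s

0.330875 m/s


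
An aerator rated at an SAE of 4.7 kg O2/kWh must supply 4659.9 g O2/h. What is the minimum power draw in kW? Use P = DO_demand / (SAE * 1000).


SAE in g O2/kWh = 4.7 * 1000 = 4700 g/kWh
P = DO_demand / SAE_g = 4659.9 / 4700 = 0.991468 kW

0.991468 kW


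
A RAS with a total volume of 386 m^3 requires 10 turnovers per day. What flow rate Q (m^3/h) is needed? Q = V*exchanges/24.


Daily recirculation volume = 386 m^3 * 10 = 3860 m^3/day
Flow rate Q = daily volume / 24 h = 3860 / 24 = 160.833 m^3/h

160.833 m^3/h


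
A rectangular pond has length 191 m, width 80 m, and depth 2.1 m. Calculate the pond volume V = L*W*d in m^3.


Base area = L * W = 191 * 80 = 15280 m^2
Volume = area * depth = 15280 * 2.1 = 32088 m^3

32088 m^3


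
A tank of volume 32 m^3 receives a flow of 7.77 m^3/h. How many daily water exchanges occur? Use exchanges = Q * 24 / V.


Daily flow volume = 7.77 m^3/h * 24 h = 186.48 m^3/day
Exchanges = daily flow / tank volume = 186.48 / 32 = 5.8275 exchanges/day

5.8275 exchanges/day


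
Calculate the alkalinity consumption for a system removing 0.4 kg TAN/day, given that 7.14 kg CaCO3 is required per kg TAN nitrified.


Alkalinity factor: 7.14 kg CaCO3 consumed per kg TAN nitrified
alk = 0.4 kg TAN * 7.14 = 2.856 kg CaCO3/day

2.856 kg CaCO3/day


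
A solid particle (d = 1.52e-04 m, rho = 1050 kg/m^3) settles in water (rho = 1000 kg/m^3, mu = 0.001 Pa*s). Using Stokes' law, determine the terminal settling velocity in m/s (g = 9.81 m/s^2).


Density difference: rho_p - rho_f = 1050 - 1000 = 50 kg/m^3
d^2 = (1.52e-04)^2 = 2.3104e-08 m^2
Numerator = (rho_p - rho_f) * g * d^2 = 50 * 9.81 * 2.3104e-08 = 1.1332512e-05
Denominator = 18 * mu = 18 * 0.001 = 0.018
v_s = 1.1332512e-05 / 0.018 = 6.29584e-04 m/s
Check: Re = rho_f * v_s * d / mu = 1000 * 6.29584e-04 * 1.52e-04 / 0.001 = 0.0957 < 1, so Stokes' law applies.

6.29584e-04 m/s


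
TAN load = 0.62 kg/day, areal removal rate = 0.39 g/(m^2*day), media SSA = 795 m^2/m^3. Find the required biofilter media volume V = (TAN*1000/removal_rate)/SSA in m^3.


A = 0.62*1000 / 0.39 = 1589.7436 m^2
V = 1589.7436 / 795 = 1.99968

1.99968 m^3


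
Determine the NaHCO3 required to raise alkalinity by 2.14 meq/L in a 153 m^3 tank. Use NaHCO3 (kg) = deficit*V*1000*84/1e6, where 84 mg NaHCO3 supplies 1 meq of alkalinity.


Tank volume in L = 153 m^3 * 1000 = 153000 L
Total meq required = 2.14 meq/L * 153000 L = 327420 meq
NaHCO3 mass = 327420 meq * 84 mg/meq / 1e6 = 27.5033 kg

27.5033 kg


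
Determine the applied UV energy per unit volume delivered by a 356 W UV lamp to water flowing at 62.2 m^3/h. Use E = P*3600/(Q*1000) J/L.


Energy delivered per hour = 356 W * 3600 s = 1281600 J/h
Volume treated per hour = 62.2 m^3/h * 1000 = 62200 L/h
dose = 1281600 / 62200 = 20.6045 J/L

20.6045 J/L


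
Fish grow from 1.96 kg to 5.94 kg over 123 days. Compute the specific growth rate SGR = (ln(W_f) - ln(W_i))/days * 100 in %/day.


ln(W_f) = ln(5.94) = 1.7817091
ln(W_i) = ln(1.96) = 0.67294447
ln(W_f) - ln(W_i) = 1.7817091 - 0.67294447 = 1.1087646
SGR = 1.1087646 / 123 * 100 = 0.901435 %/day

0.901435 %/day


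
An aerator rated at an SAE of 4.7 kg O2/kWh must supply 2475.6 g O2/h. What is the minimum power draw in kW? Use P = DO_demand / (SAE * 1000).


SAE in g O2/kWh = 4.7 * 1000 = 4700 g/kWh
P = DO_demand / SAE_g = 2475.6 / 4700 = 0.526723 kW

0.526723 kW


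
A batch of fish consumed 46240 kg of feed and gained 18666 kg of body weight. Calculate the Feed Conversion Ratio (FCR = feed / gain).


FCR = feed consumed / weight gained
FCR = 46240 kg / 18666 kg = 2.47723

2.47723


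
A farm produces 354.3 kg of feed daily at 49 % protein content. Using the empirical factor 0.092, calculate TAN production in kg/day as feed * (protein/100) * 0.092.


Protein in feed = 354.3 * 49/100 = 173.607 kg/day
TAN = protein * 0.092 = 173.607 * 0.092 = 15.971844 kg/day

15.971844 kg/day


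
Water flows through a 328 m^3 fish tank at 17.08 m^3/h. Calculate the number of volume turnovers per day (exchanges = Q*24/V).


Daily flow volume = 17.08 m^3/h * 24 h = 409.92 m^3/day
Exchanges = daily flow / tank volume = 409.92 / 328 = 1.24976 exchanges/day

1.24976 exchanges/day


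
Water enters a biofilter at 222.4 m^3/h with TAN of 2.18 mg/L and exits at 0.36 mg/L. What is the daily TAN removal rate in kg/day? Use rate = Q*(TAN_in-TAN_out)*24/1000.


Concentration drop: TAN_in - TAN_out = 2.18 - 0.36 = 1.82 mg/L
Hourly TAN removed = Q * dTAN = 222.4 m^3/h * 1.82 mg/L = 404.768 g/h  (m^3/h * mg/L = g/h)
Daily TAN removed = 404.768 * 24 = 9714.432 g/day
Convert to kg/day: 9714.432 / 1000 = 9.714432 kg/day

9.714432 kg/day


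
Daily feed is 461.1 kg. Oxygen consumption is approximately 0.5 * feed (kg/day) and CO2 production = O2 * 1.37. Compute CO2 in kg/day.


O2 = 461.1 * 0.5 = 230.55
CO2 = 230.55 * 1.37 = 315.8535

315.8535 kg/day


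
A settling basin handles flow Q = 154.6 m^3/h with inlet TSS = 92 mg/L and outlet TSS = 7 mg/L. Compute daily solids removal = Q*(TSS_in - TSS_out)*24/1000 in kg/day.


Concentration drop: TSS_in - TSS_out = 92 - 7 = 85 mg/L
Hourly solids removed = Q * dTSS = 154.6 m^3/h * 85 mg/L = 13141 g/h  (m^3/h * mg/L = g/h)
Daily solids removed = 13141 * 24 = 315384 g/day
Convert g to kg: 315384 / 1000 = 315.384 kg/day

315.384 kg/day


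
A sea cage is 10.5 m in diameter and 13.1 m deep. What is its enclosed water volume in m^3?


r = d/2 = 10.5/2 = 5.25 m
Base area = pi*r^2 = pi*5.25^2 = 86.590148 m^2
Volume = 86.590148 * 13.1 = 1134.33 m^3

1134.33 m^3


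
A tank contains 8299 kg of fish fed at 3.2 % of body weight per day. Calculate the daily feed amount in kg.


Feeding rate fraction = 3.2% / 100 = 0.032
Daily feed = 8299 kg * 0.032 = 265.568 kg/day

265.568 kg/day


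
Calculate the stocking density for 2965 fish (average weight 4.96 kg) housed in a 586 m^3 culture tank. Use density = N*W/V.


Total biomass = 2965 fish * 4.96 kg = 14706.4 kg
Density = total biomass / volume = 14706.4 / 586 = 25.0962 kg/m^3

25.0962 kg/m^3


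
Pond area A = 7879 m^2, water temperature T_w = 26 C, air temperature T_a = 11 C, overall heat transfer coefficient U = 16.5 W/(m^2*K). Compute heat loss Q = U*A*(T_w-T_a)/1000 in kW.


Temperature difference dT = 26 - 11 = 15 K
Heat loss (W) = U * A * dT = 16.5 * 7879 * 15 = 1950052.5 W
Convert to kW: 1950052.5 / 1000 = 1950.0525 kW

1950.0525 kW


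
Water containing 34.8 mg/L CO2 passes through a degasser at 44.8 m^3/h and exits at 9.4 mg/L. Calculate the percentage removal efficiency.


CO2_out / CO2_in = 9.4 / 34.8 = 0.27011494
Fraction remaining = 0.27011494
efficiency = (1 - 0.27011494) * 100 = 72.9885 %

72.9885 %


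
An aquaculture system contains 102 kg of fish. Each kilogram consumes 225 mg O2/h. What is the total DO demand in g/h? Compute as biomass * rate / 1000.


Total O2 consumption (mg/h) = 102 kg * 225 mg/(kg*h) = 22950 mg/h
Convert to g/h: 22950 / 1000 = 22.95 g/h

22.95 g/h


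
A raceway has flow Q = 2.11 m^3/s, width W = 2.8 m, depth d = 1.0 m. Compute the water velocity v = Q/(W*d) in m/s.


Cross-sectional area = W * d = 2.8 * 1.0 = 2.8 m^2
Velocity = Q / A = 2.11 / 2.8 = 0.753571 m/s

0.753571 m/s


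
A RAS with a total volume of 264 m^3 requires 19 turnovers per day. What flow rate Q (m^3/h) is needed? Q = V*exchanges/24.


Daily recirculation volume = 264 m^3 * 19 = 5016 m^3/day
Flow rate Q = daily volume / 24 h = 5016 / 24 = 209 m^3/h

209 m^3/h


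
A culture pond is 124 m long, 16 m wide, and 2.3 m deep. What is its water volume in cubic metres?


Base area = L * W = 124 * 16 = 1984 m^2
Volume = area * depth = 1984 * 2.3 = 4563.2 m^3

4563.2 m^3


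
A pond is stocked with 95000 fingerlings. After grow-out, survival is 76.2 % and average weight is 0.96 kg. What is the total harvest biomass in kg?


Survivors = 95000 * 76.2/100 = 72390 fish
Harvest biomass = survivors * W_f = 72390 * 0.96 = 69494.4 kg

69494.4 kg


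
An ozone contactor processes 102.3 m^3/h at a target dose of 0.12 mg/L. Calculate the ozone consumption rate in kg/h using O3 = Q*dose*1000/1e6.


O3 demand (mg/h) = Q * dose * 1000 = 102.3 * 0.12 * 1000 = 12276 mg/h
Convert mg to kg: 12276 / 1e6 = 0.012276 kg/h

0.012276 kg/h


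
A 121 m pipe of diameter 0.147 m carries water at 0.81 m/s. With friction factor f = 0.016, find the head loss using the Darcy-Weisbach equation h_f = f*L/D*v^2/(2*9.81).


v^2 = 0.81^2 = 0.6561 m^2/s^2
L/D = 121/0.147 = 823.12925
h_f = f*(L/D)*v^2/(2g) = 0.016 * 823.12925 * 0.6561 / 19.62 = 0.440412 m

0.440412 m


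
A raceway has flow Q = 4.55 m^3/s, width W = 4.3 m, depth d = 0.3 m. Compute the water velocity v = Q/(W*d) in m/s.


Cross-sectional area = W * d = 4.3 * 0.3 = 1.29 m^2
Velocity = Q / A = 4.55 / 1.29 = 3.52713 m/s

3.52713 m/s


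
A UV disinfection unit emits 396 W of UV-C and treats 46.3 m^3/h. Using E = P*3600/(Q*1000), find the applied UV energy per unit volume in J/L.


Energy delivered per hour = 396 W * 3600 s = 1425600 J/h
Volume treated per hour = 46.3 m^3/h * 1000 = 46300 L/h
dose = 1425600 / 46300 = 30.7905 J/L

30.7905 J/L


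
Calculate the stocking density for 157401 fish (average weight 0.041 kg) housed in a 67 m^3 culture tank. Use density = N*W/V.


Total biomass = 157401 fish * 0.041 kg = 6453.441 kg
Density = total biomass / volume = 6453.441 / 67 = 96.32 kg/m^3

96.32 kg/m^3


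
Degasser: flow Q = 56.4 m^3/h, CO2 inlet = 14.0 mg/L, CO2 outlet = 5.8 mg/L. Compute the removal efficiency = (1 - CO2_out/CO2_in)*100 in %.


CO2_out / CO2_in = 5.8 / 14.0 = 0.41428571
Fraction remaining = 0.41428571
efficiency = (1 - 0.41428571) * 100 = 58.5714 %

58.5714 %


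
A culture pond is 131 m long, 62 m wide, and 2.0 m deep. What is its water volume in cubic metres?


Base area = L * W = 131 * 62 = 8122 m^2
Volume = area * depth = 8122 * 2.0 = 16244 m^3

16244 m^3


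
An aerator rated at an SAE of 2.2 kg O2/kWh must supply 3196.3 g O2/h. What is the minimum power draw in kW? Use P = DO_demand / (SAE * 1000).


SAE in g O2/kWh = 2.2 * 1000 = 2200 g/kWh
P = DO_demand / SAE_g = 3196.3 / 2200 = 1.45286 kW

1.45286 kW


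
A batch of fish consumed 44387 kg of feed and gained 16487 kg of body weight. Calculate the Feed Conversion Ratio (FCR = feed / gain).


FCR = feed consumed / weight gained
FCR = 44387 kg / 16487 kg = 2.69224

2.69224


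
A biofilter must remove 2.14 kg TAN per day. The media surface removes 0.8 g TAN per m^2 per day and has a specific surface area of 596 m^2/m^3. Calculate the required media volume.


A = 2.14*1000 / 0.8 = 2675 m^2
V = 2675 / 596 = 4.48826

4.48826 m^3


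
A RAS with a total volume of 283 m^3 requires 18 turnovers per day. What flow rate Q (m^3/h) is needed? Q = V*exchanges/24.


Daily recirculation volume = 283 m^3 * 18 = 5094 m^3/day
Flow rate Q = daily volume / 24 h = 5094 / 24 = 212.25 m^3/h

212.25 m^3/h


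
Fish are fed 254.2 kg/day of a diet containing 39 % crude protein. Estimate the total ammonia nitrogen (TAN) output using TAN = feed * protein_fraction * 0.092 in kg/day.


Protein in feed = 254.2 * 39/100 = 99.138 kg/day
TAN = protein * 0.092 = 99.138 * 0.092 = 9.120696 kg/day

9.120696 kg/day


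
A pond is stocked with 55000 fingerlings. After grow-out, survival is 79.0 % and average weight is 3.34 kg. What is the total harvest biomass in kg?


Survivors = 55000 * 79.0/100 = 43450 fish
Harvest biomass = survivors * W_f = 43450 * 3.34 = 145123 kg

145123 kg


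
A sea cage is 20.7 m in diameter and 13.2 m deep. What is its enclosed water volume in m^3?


r = d/2 = 20.7/2 = 10.35 m
Base area = pi*r^2 = pi*10.35^2 = 336.53526 m^2
Volume = 336.53526 * 13.2 = 4442.27 m^3

4442.27 m^3


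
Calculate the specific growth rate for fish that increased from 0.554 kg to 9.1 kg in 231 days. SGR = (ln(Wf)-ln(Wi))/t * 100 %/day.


ln(W_f) = ln(9.1) = 2.2082744
ln(W_i) = ln(0.554) = -0.59059059
ln(W_f) - ln(W_i) = 2.2082744 - -0.59059059 = 2.798865
SGR = 2.798865 / 231 * 100 = 1.21163 %/day

1.21163 %/day


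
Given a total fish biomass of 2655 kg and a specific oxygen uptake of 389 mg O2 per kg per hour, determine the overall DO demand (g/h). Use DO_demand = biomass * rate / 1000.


Total O2 consumption (mg/h) = 2655 kg * 389 mg/(kg*h) = 1032795 mg/h
Convert to g/h: 1032795 / 1000 = 1032.795 g/h

1032.795 g/h


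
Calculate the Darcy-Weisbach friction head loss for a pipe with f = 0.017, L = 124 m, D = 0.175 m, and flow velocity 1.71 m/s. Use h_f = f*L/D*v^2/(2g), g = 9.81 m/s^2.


v^2 = 1.71^2 = 2.9241 m^2/s^2
L/D = 124/0.175 = 708.57143
h_f = f*(L/D)*v^2/(2g) = 0.017 * 708.57143 * 2.9241 / 19.62 = 1.79525 m

1.79525 m
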